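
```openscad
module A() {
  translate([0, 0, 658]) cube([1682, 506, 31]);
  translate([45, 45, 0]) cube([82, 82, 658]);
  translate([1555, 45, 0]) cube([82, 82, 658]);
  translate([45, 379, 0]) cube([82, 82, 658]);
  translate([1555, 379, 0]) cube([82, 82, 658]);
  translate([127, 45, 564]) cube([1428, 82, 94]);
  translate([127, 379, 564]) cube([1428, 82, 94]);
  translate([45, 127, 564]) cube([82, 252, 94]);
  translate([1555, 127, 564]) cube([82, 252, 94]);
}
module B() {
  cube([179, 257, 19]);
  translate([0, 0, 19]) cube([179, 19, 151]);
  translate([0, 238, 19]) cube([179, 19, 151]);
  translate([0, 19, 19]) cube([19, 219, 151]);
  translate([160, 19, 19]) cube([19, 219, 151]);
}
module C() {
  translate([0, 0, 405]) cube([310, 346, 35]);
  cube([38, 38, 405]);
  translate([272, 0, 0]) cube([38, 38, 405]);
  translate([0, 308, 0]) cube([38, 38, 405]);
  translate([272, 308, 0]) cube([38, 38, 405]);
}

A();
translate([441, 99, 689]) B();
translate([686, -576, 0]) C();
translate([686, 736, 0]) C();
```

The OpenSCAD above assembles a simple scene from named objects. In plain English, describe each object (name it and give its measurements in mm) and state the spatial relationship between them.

A is a table with a 1682×506 mm rectangular top, 31 mm thick, top surface at z = 689 mm, supported by four 82×82 mm square legs, each inset 45 mm from the nearest pair of top edges, running from the floor. Four apron rails, 82 mm thick and 94 mm tall, run between adjacent legs with their top edges flush with the underside of the top and their outer faces flush with the legs' outer faces.

B is an open-topped rectangular box: outside dimensions 179×257×170 mm, with a uniform wall and base thickness of 19 mm. The base is a full 179×257 slab on the floor; four walls sit on top of the base. The front and back walls (the −y and +y sides) span the full width; the two side walls fit between them.

C is a simple wooden stool: a rectangular seat 310 mm (x) by 346 mm (y), 35 mm thick, top face at z = 440 mm, on four square legs, each 38×38 mm in cross-section. The legs rest on z = 0, each flush with a corner of the seat.

The open box is on top of the table. Two stools sit around the table at the −y, +y sides.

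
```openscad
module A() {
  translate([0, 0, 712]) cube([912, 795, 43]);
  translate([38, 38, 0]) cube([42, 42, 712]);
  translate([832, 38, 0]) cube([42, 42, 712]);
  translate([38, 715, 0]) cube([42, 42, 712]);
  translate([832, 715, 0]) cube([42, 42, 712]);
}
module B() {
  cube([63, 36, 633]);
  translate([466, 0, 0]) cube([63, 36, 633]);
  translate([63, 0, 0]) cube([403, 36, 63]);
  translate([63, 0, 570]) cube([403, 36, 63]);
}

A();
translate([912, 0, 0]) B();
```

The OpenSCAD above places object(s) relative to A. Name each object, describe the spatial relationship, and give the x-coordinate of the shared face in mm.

The table's +x face and the picture frame's −x face are both at x = 912 mm.

A is a table. B is a picture frame. The picture frame is against the table's +x side, with their −y faces flush. The x-coordinate of the shared face is 912 mm.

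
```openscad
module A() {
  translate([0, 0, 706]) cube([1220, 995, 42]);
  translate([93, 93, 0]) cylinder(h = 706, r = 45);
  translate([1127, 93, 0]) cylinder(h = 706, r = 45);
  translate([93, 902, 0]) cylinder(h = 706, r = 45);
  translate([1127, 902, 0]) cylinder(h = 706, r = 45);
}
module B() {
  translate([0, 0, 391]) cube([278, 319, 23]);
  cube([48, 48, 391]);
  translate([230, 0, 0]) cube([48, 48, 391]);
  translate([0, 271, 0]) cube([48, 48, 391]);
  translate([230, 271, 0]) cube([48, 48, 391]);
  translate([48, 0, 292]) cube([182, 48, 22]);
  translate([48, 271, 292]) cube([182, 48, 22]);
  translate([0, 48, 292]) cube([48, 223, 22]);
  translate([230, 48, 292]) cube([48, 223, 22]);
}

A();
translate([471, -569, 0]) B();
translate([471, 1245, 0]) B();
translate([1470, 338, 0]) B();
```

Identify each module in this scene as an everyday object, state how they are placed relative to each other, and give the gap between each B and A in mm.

A is a table. B is a stool. Three stools sit around the table at the −y, +y, +x sides. The gap between each stool and the table is 250 mm.

Each stool's nearest face is 250 mm from the table's bounding box.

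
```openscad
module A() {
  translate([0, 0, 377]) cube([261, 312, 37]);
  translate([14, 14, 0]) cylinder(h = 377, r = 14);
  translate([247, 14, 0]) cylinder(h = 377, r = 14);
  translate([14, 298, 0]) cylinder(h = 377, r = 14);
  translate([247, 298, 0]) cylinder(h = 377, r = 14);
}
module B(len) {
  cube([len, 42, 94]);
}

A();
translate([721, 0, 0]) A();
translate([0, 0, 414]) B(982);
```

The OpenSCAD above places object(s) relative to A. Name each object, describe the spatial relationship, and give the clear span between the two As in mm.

A is a stool. B is a beam. A beam spans the tops of two stools. The clear span between the two stools is 460 mm.

Second stool starts at x = 721; first ends at x = 261; clear span = 721 − 261 = 460 mm.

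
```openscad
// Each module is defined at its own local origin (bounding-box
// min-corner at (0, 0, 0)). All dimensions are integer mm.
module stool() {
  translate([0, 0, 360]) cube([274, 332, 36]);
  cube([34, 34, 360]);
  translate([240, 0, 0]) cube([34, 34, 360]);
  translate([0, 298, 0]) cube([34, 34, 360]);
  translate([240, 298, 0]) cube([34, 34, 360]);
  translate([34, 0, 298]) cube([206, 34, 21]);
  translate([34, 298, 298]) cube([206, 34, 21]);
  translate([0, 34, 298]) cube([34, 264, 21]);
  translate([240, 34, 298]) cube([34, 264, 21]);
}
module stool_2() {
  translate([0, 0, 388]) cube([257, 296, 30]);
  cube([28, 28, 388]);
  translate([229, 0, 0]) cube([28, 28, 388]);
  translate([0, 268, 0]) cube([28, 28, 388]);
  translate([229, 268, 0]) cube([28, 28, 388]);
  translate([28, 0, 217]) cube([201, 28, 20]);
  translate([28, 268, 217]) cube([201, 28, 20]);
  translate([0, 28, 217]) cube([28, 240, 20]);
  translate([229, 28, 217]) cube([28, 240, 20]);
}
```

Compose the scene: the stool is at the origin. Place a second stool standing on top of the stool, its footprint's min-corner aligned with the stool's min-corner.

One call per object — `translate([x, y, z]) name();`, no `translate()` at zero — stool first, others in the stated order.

stool();
translate([0, 0, 396]) stool_2();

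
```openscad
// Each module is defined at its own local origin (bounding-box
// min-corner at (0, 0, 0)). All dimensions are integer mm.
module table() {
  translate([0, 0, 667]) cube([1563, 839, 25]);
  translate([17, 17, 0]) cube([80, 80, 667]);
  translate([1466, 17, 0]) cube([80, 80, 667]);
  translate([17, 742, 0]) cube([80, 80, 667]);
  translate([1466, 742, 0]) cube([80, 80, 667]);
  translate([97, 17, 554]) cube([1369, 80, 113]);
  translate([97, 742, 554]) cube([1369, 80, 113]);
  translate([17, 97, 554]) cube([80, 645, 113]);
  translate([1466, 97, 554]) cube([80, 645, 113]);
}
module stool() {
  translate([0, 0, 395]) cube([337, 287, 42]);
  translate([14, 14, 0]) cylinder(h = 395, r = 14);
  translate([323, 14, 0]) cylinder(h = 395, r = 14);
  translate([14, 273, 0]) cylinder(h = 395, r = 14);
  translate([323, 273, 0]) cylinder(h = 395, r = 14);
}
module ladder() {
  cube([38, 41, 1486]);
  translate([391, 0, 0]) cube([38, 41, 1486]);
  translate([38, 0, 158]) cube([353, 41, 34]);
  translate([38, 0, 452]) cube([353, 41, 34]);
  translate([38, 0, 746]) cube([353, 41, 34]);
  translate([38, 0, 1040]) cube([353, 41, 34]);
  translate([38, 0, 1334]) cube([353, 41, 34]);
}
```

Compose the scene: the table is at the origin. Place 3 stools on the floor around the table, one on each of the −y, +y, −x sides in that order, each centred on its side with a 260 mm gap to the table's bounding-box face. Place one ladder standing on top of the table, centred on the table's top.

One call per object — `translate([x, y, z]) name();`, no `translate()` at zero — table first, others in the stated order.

table();
translate([613, -547, 0]) stool();
translate([613, 1099, 0]) stool();
translate([-597, 276, 0]) stool();
translate([567, 399, 692]) ladder();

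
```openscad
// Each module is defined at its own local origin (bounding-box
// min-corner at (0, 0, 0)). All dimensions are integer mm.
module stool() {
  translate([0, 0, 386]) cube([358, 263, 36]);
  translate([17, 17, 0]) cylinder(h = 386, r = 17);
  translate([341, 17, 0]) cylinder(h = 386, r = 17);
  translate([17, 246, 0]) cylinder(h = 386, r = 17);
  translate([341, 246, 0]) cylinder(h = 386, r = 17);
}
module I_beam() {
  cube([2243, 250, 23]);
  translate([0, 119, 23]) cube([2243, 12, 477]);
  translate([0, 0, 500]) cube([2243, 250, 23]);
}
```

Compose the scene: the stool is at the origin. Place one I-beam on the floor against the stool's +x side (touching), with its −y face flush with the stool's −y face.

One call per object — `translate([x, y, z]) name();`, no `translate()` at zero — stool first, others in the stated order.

stool();
translate([358, 0, 0]) I_beam();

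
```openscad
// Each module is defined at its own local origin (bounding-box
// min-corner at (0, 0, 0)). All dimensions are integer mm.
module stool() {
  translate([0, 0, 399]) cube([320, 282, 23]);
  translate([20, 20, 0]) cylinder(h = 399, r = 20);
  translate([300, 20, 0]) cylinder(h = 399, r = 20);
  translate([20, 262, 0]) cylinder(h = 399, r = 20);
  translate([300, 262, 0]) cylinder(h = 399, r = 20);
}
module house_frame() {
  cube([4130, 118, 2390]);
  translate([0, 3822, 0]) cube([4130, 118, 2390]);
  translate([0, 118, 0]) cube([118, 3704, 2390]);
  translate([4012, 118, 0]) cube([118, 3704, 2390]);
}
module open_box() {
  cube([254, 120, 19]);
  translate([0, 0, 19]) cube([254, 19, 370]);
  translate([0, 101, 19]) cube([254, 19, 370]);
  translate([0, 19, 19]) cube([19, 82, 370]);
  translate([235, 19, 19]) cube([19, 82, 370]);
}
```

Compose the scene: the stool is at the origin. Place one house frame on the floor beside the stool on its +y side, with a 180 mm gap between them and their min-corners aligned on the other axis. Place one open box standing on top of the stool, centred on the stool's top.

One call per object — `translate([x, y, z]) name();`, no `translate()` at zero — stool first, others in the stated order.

stool();
translate([0, 462, 0]) house_frame();
translate([33, 81, 422]) open_box();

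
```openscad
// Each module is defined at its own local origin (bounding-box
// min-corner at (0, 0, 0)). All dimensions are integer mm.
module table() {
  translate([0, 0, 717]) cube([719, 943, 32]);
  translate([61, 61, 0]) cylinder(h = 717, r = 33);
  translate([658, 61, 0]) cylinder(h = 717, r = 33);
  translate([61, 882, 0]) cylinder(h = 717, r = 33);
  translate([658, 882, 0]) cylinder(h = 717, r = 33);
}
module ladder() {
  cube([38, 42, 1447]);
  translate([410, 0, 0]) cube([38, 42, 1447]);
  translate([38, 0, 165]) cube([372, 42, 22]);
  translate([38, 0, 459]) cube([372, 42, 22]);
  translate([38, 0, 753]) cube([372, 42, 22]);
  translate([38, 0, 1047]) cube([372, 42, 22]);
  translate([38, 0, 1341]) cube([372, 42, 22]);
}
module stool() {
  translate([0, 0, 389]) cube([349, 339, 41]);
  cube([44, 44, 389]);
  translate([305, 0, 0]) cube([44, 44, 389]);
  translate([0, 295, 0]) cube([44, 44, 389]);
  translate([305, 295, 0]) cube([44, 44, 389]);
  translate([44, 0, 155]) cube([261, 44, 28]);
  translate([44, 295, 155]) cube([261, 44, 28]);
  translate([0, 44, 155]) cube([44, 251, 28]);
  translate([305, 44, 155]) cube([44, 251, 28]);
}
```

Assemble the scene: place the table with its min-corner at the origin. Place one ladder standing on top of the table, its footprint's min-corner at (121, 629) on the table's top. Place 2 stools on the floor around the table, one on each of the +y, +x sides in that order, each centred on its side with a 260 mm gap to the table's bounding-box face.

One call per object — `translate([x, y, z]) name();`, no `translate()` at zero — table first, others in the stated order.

table();
translate([121, 629, 749]) ladder();
translate([185, 1203, 0]) stool();
translate([979, 302, 0]) stool();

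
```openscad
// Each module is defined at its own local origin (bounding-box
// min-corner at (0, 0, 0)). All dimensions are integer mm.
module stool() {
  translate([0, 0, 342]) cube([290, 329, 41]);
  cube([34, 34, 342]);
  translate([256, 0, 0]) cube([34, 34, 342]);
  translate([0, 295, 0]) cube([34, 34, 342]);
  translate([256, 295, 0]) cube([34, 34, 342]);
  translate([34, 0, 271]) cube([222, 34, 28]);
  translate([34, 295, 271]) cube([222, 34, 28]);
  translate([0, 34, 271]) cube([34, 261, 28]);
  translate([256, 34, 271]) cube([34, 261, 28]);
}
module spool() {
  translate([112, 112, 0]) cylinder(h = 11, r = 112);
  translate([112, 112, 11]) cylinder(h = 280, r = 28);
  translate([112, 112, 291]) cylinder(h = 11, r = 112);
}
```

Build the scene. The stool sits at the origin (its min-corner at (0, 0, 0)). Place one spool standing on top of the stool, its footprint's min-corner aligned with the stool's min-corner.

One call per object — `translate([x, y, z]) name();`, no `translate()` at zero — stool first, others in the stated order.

stool();
translate([0, 0, 383]) spool();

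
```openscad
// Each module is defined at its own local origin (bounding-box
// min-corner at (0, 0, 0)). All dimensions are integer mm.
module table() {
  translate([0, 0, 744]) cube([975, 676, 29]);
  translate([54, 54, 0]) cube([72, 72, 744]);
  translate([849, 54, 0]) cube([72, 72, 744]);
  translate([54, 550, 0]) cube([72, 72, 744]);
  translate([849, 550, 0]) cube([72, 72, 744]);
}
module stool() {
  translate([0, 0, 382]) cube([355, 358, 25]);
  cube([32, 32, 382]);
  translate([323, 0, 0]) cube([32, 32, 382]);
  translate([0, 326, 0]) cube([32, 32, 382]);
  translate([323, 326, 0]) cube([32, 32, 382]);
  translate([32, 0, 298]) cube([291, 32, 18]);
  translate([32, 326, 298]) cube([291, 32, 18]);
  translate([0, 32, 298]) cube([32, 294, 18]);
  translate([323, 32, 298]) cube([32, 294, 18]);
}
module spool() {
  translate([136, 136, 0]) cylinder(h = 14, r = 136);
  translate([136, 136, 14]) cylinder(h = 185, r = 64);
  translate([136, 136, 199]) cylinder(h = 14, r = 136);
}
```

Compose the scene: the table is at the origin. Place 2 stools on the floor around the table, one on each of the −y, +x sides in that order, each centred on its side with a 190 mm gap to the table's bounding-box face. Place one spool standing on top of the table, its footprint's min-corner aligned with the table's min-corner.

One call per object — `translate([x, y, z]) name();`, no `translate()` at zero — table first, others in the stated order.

table();
translate([310, -548, 0]) stool();
translate([1165, 159, 0]) stool();
translate([0, 0, 773]) spool();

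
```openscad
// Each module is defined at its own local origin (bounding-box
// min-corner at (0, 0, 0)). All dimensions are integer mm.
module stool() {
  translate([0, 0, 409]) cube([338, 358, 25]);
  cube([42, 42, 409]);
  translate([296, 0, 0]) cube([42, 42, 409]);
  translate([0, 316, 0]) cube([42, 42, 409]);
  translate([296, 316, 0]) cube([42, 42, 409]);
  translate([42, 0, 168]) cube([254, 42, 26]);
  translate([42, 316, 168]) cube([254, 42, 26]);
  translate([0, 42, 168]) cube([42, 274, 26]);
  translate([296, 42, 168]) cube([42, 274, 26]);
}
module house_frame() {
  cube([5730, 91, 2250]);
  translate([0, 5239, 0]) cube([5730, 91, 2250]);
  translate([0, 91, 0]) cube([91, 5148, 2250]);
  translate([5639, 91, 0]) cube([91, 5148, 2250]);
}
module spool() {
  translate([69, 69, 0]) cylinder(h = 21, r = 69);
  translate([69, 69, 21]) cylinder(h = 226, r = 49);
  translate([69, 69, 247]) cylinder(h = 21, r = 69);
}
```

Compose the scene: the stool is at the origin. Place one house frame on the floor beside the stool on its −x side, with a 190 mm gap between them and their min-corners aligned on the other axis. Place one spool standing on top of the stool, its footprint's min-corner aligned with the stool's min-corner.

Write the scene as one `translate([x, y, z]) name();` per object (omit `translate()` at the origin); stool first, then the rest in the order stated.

stool();
translate([-5920, 0, 0]) house_frame();
translate([0, 0, 434]) spool();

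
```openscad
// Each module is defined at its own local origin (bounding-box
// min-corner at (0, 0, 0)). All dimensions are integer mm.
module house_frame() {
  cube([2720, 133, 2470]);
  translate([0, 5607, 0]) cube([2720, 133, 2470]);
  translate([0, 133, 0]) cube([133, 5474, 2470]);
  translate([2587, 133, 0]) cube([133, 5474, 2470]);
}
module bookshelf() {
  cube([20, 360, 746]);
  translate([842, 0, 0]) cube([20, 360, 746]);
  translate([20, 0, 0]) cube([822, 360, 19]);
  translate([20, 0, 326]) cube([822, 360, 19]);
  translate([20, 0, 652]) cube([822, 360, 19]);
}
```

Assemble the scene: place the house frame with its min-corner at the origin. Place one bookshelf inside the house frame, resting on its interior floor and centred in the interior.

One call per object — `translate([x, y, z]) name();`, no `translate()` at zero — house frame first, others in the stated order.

house_frame();
translate([929, 2690, 0]) bookshelf();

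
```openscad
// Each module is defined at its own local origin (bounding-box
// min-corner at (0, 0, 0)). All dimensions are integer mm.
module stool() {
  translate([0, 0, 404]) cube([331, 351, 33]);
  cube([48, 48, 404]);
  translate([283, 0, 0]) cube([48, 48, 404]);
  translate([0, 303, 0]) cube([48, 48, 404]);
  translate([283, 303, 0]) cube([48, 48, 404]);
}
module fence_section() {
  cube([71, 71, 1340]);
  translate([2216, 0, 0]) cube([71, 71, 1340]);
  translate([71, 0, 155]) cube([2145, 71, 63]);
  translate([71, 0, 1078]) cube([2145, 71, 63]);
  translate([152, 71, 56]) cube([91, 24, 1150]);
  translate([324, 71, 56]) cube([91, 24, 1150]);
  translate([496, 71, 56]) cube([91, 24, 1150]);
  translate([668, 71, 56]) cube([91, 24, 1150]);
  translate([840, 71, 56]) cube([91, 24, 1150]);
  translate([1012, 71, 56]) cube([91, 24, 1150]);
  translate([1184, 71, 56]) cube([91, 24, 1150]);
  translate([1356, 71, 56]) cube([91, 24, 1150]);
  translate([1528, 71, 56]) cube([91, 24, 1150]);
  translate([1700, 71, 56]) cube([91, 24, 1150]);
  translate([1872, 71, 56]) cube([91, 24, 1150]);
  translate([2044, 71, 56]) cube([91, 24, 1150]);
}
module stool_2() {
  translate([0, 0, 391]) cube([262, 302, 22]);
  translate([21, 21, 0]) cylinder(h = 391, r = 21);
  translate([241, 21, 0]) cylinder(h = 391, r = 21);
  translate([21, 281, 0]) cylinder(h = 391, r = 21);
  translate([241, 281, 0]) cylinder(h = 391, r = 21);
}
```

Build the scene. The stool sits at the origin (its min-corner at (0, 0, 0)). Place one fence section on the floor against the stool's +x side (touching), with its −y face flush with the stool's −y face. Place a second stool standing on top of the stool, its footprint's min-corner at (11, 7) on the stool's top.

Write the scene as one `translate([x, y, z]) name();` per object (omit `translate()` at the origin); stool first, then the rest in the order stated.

stool();
translate([331, 0, 0]) fence_section();
translate([11, 7, 437]) stool_2();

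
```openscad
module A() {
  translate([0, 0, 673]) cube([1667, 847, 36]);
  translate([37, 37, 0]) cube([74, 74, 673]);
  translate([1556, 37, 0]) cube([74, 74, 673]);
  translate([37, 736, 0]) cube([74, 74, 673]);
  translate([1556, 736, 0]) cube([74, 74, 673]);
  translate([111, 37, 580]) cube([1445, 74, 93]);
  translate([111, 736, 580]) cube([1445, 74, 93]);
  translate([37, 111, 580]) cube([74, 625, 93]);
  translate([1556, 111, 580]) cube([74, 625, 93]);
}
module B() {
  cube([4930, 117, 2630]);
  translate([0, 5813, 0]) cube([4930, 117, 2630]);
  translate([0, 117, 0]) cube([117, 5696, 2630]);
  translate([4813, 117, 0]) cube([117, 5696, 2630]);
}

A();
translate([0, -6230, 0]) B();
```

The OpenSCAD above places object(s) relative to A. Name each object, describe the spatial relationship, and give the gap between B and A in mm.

The house frame's nearest face is 300 mm from the table's −y face.

A is a table. B is a house frame. The house frame is on the floor beside the table on its −y side. The gap between the house frame and the table is 300 mm.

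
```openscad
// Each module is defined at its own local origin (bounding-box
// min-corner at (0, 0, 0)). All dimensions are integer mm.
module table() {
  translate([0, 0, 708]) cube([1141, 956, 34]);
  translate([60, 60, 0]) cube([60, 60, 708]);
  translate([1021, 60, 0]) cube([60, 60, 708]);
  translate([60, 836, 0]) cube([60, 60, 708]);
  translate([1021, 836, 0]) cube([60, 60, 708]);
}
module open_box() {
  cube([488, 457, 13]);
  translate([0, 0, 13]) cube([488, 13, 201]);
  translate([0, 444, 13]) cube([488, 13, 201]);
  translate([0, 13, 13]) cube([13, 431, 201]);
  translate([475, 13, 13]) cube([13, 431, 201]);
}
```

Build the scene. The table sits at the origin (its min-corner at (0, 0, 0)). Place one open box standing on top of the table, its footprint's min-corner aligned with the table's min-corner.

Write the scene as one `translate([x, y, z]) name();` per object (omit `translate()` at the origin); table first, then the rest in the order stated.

table();
translate([0, 0, 742]) open_box();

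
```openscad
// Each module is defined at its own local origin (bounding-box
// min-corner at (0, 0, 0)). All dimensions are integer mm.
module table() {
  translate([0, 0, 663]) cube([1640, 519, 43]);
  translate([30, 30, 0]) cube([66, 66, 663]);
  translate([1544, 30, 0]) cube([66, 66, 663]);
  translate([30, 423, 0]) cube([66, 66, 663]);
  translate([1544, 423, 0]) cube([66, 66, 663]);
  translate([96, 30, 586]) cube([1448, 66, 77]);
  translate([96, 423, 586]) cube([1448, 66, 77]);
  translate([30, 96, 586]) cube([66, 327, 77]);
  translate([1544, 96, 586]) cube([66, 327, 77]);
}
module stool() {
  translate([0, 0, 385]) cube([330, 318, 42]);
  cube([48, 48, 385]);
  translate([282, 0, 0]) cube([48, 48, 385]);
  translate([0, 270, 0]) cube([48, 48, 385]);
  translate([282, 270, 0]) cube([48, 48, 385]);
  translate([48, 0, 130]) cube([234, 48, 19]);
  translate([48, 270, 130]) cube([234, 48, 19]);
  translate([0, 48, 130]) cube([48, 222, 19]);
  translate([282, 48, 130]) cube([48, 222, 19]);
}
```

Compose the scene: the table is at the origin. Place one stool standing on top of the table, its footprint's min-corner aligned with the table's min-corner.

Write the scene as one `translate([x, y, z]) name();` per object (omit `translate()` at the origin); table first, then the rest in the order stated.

table();
translate([0, 0, 706]) stool();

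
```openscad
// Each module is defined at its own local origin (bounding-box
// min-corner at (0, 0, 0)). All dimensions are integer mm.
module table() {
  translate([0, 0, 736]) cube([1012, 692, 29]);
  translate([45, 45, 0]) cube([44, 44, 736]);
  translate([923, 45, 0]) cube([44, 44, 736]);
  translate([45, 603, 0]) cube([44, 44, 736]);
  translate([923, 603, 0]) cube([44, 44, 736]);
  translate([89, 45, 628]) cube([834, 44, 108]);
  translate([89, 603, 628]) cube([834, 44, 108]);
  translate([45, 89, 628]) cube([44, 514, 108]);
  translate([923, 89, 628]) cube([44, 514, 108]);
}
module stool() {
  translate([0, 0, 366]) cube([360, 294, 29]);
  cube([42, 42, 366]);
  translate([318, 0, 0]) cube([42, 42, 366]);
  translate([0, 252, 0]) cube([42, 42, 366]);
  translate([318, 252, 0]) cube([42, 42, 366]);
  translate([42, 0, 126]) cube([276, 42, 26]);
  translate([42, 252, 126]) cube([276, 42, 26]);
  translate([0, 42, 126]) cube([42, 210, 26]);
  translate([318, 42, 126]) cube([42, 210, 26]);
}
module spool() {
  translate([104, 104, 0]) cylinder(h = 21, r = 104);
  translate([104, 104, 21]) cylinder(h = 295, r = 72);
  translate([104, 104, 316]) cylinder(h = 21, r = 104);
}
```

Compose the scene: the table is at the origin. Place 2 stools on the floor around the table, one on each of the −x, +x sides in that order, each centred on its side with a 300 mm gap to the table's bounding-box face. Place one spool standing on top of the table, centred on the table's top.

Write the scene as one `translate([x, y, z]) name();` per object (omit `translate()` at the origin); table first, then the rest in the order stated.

table();
translate([-660, 199, 0]) stool();
translate([1312, 199, 0]) stool();
translate([402, 242, 765]) spool();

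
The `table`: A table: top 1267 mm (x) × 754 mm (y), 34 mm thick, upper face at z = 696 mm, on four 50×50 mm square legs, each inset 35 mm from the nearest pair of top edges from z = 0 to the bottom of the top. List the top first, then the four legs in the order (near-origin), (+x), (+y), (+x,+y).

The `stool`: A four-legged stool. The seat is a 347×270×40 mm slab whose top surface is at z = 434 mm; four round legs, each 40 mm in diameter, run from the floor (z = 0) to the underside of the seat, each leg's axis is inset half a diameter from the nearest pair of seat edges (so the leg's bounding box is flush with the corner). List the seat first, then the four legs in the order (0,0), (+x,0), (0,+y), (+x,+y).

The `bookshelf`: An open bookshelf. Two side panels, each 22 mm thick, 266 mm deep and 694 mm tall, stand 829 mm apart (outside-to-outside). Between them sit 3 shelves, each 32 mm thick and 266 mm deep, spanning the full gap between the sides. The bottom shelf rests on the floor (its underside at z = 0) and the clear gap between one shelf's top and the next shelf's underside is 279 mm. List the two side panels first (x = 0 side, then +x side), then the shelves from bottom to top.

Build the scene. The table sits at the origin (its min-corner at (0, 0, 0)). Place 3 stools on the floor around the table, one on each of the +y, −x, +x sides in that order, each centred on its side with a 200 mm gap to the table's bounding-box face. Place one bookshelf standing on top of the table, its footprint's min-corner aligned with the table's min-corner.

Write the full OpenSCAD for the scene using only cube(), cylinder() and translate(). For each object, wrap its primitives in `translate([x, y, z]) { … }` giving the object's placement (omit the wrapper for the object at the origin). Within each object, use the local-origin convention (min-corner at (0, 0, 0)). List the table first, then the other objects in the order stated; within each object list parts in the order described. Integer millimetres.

translate([0, 0, 662]) cube([1267, 754, 34]);
translate([35, 35, 0]) cube([50, 50, 662]);
translate([1182, 35, 0]) cube([50, 50, 662]);
translate([35, 669, 0]) cube([50, 50, 662]);
translate([1182, 669, 0]) cube([50, 50, 662]);
translate([460, 954, 0]) {
  translate([0, 0, 394]) cube([347, 270, 40]);
  translate([20, 20, 0]) cylinder(h = 394, r = 20);
  translate([327, 20, 0]) cylinder(h = 394, r = 20);
  translate([20, 250, 0]) cylinder(h = 394, r = 20);
  translate([327, 250, 0]) cylinder(h = 394, r = 20);
}
translate([-547, 242, 0]) {
  translate([0, 0, 394]) cube([347, 270, 40]);
  translate([20, 20, 0]) cylinder(h = 394, r = 20);
  translate([327, 20, 0]) cylinder(h = 394, r = 20);
  translate([20, 250, 0]) cylinder(h = 394, r = 20);
  translate([327, 250, 0]) cylinder(h = 394, r = 20);
}
translate([1467, 242, 0]) {
  translate([0, 0, 394]) cube([347, 270, 40]);
  translate([20, 20, 0]) cylinder(h = 394, r = 20);
  translate([327, 20, 0]) cylinder(h = 394, r = 20);
  translate([20, 250, 0]) cylinder(h = 394, r = 20);
  translate([327, 250, 0]) cylinder(h = 394, r = 20);
}
translate([0, 0, 696]) {
  cube([22, 266, 694]);
  translate([807, 0, 0]) cube([22, 266, 694]);
  translate([22, 0, 0]) cube([785, 266, 32]);
  translate([22, 0, 311]) cube([785, 266, 32]);
  translate([22, 0, 622]) cube([785, 266, 32]);
}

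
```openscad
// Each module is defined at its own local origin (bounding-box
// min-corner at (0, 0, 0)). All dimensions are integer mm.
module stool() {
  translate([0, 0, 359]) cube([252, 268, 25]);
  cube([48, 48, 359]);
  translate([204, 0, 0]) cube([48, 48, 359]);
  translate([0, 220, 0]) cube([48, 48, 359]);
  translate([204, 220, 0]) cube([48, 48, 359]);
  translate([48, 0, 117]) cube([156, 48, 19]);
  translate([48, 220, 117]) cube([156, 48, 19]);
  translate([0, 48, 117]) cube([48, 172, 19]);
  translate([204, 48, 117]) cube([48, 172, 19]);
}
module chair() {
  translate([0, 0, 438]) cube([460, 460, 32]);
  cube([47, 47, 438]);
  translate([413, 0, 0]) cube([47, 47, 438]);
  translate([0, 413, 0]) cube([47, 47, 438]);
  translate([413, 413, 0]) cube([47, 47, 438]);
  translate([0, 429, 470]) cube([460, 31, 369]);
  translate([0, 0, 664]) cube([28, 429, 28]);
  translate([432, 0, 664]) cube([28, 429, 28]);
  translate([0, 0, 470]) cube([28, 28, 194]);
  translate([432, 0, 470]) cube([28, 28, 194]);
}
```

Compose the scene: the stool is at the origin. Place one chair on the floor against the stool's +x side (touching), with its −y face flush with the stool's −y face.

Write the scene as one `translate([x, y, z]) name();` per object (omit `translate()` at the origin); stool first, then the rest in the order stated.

stool();
translate([252, 0, 0]) chair();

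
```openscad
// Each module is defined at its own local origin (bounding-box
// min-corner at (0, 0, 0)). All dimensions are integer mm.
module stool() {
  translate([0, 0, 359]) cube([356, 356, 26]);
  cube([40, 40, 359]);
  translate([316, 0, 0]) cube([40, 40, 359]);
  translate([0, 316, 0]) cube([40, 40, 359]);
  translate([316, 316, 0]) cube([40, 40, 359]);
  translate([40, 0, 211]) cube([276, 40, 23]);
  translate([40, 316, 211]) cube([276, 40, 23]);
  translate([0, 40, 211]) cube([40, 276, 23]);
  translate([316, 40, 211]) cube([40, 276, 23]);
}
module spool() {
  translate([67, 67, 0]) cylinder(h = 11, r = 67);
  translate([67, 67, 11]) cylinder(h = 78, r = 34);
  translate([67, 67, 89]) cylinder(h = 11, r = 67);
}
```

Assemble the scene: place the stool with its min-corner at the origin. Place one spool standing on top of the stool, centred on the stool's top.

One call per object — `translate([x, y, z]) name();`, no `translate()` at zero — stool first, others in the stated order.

stool();
translate([111, 111, 385]) spool();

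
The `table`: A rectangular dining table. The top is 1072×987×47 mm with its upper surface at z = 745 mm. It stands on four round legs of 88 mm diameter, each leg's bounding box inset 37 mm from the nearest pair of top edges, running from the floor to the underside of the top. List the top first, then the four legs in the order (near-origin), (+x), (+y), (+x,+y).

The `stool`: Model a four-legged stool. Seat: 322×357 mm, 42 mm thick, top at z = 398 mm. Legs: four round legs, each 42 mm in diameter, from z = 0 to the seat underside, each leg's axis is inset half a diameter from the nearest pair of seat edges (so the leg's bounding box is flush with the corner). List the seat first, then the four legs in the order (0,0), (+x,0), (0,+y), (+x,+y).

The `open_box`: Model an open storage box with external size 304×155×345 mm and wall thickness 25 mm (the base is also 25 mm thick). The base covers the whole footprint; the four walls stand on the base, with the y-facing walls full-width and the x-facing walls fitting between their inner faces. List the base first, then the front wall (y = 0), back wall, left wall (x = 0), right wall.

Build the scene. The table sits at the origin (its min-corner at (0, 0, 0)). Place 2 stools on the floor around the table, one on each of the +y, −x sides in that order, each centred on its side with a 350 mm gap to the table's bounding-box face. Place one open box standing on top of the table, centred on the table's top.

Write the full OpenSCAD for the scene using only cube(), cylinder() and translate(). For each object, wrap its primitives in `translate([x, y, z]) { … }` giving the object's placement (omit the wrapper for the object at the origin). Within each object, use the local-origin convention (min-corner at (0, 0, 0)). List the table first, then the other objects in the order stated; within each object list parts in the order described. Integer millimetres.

translate([0, 0, 698]) cube([1072, 987, 47]);
translate([81, 81, 0]) cylinder(h = 698, r = 44);
translate([991, 81, 0]) cylinder(h = 698, r = 44);
translate([81, 906, 0]) cylinder(h = 698, r = 44);
translate([991, 906, 0]) cylinder(h = 698, r = 44);
translate([375, 1337, 0]) {
  translate([0, 0, 356]) cube([322, 357, 42]);
  translate([21, 21, 0]) cylinder(h = 356, r = 21);
  translate([301, 21, 0]) cylinder(h = 356, r = 21);
  translate([21, 336, 0]) cylinder(h = 356, r = 21);
  translate([301, 336, 0]) cylinder(h = 356, r = 21);
}
translate([-672, 315, 0]) {
  translate([0, 0, 356]) cube([322, 357, 42]);
  translate([21, 21, 0]) cylinder(h = 356, r = 21);
  translate([301, 21, 0]) cylinder(h = 356, r = 21);
  translate([21, 336, 0]) cylinder(h = 356, r = 21);
  translate([301, 336, 0]) cylinder(h = 356, r = 21);
}
translate([384, 416, 745]) {
  cube([304, 155, 25]);
  translate([0, 0, 25]) cube([304, 25, 320]);
  translate([0, 130, 25]) cube([304, 25, 320]);
  translate([0, 25, 25]) cube([25, 105, 320]);
  translate([279, 25, 25]) cube([25, 105, 320]);
}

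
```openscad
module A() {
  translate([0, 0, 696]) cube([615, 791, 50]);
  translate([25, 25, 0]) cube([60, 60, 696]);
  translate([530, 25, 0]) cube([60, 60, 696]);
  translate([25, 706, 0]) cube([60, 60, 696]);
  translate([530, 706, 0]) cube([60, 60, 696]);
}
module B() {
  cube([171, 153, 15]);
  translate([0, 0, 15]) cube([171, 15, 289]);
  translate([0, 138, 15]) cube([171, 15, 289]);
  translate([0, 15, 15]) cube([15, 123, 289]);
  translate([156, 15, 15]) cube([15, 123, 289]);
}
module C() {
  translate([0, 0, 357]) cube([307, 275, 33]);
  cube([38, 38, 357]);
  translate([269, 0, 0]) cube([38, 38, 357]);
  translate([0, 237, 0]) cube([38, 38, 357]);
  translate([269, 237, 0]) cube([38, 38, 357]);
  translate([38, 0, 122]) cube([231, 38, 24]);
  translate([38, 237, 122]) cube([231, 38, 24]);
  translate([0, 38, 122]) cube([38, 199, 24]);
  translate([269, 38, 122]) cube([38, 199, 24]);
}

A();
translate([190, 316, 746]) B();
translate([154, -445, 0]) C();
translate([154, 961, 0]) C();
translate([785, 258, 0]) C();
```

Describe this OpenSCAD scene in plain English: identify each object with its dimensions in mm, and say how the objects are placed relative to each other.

A is a table: top 615 mm (x) × 791 mm (y), 50 mm thick, upper face at z = 746 mm, on four 60×60 mm square legs, each inset 25 mm from the nearest pair of top edges, running from z = 0 to the bottom of the top.

B is an open storage box with external size 171×153×304 mm and wall thickness 15 mm (the base is also 15 mm thick). The base covers the whole footprint; the four walls stand on the base, with the y-facing walls full-width and the x-facing walls fitting between their inner faces.

C is a four-legged stool. The seat is 307×275 mm, 33 mm thick, top at z = 390 mm. It stands on four square legs, each 38×38 mm in cross-section, from z = 0 to the seat underside, each flush with a corner of the seat. Four stretchers, 38 mm wide and 24 mm tall, connect adjacent legs with their undersides at z = 122 mm, each running between the inner faces of the legs it joins and aligned with the legs' outer faces on the other axis.

The open box is on top of the table. Three stools sit around the table at the −y, +y, +x sides.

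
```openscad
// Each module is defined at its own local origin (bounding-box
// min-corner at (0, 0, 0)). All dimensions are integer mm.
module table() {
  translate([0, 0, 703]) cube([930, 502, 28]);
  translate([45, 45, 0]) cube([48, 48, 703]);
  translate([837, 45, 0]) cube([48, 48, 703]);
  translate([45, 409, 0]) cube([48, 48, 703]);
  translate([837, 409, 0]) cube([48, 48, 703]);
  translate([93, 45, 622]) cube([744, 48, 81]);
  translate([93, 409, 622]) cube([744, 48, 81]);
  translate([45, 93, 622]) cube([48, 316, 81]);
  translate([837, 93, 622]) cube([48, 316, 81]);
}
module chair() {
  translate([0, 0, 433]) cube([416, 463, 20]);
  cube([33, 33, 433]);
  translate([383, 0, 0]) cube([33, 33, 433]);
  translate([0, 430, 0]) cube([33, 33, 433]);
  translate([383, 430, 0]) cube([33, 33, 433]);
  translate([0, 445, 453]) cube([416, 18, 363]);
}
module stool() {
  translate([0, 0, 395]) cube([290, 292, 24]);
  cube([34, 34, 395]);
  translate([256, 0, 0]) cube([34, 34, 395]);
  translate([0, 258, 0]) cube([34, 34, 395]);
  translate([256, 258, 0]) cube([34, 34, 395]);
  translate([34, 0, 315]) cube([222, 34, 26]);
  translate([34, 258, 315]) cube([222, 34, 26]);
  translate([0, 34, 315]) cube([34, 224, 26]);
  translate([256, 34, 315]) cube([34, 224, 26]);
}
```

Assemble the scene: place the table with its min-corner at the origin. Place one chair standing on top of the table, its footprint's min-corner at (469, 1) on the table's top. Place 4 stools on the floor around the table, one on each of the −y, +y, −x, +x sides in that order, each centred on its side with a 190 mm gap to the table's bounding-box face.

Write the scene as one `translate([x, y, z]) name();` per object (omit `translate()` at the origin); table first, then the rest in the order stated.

table();
translate([469, 1, 731]) chair();
translate([320, -482, 0]) stool();
translate([320, 692, 0]) stool();
translate([-480, 105, 0]) stool();
translate([1120, 105, 0]) stool();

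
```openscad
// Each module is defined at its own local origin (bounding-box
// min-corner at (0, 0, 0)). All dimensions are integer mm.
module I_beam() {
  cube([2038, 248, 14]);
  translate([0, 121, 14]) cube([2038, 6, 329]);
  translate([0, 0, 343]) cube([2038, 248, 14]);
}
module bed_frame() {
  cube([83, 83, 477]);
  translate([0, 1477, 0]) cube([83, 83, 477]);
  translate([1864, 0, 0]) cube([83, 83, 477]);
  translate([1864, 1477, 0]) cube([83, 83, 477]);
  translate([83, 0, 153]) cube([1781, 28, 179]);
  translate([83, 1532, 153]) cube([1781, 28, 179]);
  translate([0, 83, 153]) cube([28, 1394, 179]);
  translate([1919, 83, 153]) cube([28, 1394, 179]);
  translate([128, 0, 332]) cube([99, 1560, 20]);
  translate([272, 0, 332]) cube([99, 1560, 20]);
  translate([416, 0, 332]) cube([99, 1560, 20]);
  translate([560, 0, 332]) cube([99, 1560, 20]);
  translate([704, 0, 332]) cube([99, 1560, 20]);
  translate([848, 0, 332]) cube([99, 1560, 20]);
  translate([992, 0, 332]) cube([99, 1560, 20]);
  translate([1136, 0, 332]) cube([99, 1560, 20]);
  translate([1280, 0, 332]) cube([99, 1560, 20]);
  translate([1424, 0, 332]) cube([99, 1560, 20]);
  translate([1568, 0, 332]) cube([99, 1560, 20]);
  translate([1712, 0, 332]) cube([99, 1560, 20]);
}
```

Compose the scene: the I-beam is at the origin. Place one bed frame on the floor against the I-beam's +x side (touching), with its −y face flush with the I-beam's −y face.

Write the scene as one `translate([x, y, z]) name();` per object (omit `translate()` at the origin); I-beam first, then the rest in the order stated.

I_beam();
translate([2038, 0, 0]) bed_frame();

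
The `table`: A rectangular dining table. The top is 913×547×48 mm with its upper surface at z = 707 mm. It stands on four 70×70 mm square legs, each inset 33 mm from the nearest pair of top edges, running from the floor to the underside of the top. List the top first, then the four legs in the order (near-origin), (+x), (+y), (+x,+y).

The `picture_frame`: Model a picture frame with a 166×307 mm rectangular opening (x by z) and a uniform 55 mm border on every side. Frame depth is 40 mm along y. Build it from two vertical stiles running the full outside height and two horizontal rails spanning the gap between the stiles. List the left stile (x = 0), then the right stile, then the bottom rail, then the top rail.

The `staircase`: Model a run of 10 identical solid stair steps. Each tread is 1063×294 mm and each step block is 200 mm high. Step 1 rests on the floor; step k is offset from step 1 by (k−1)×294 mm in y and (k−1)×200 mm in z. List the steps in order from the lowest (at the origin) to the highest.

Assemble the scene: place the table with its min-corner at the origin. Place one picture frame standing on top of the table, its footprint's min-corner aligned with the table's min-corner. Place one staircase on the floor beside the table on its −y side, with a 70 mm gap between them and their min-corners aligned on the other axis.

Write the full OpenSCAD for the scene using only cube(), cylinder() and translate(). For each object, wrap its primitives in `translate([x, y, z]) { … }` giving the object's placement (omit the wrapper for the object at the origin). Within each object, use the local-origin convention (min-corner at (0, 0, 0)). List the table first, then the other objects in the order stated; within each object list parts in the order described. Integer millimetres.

translate([0, 0, 659]) cube([913, 547, 48]);
translate([33, 33, 0]) cube([70, 70, 659]);
translate([810, 33, 0]) cube([70, 70, 659]);
translate([33, 444, 0]) cube([70, 70, 659]);
translate([810, 444, 0]) cube([70, 70, 659]);
translate([0, 0, 707]) {
  cube([55, 40, 417]);
  translate([221, 0, 0]) cube([55, 40, 417]);
  translate([55, 0, 0]) cube([166, 40, 55]);
  translate([55, 0, 362]) cube([166, 40, 55]);
}
translate([0, -3010, 0]) {
  cube([1063, 294, 200]);
  translate([0, 294, 200]) cube([1063, 294, 200]);
  translate([0, 588, 400]) cube([1063, 294, 200]);
  translate([0, 882, 600]) cube([1063, 294, 200]);
  translate([0, 1176, 800]) cube([1063, 294, 200]);
  translate([0, 1470, 1000]) cube([1063, 294, 200]);
  translate([0, 1764, 1200]) cube([1063, 294, 200]);
  translate([0, 2058, 1400]) cube([1063, 294, 200]);
  translate([0, 2352, 1600]) cube([1063, 294, 200]);
  translate([0, 2646, 1800]) cube([1063, 294, 200]);
}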